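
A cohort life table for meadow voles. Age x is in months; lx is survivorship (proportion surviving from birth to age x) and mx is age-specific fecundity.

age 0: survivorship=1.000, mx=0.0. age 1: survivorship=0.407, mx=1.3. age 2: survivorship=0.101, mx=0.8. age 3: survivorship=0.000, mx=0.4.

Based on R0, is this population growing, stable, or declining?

declining

R0 = Σ lx·mx = 0 + 0.5291 + 0.0808 + 0 = 0.6099
R0 < 1, so the population is declining.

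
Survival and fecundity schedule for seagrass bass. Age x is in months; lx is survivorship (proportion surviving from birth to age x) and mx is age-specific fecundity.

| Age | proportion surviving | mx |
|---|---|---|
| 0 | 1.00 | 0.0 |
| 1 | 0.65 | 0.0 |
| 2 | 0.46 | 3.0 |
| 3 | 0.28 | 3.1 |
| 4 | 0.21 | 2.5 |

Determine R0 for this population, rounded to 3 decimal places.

2.773

lx·mx by age: 0, 0, 1.38, 0.868, 0.525
R0 = Σ lx·mx = 2.773 → 2.773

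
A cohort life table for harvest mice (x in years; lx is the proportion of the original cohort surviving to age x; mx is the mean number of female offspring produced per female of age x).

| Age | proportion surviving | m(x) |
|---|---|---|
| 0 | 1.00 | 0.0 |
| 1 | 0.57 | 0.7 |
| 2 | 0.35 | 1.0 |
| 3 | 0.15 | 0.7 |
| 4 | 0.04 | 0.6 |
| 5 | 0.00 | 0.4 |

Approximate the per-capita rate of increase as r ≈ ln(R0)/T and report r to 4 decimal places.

-0.0757

R0 = Σ lx·mx = 0 + 0.399 + 0.35 + 0.105 + 0.024 + 0 = 0.878
Σ x·lx·mx = 1.51; T = 1.51/0.878 = 1.71982…
r ≈ ln(R0)/T = ln(0.878)/1.71982… = -0.075653… → -0.0757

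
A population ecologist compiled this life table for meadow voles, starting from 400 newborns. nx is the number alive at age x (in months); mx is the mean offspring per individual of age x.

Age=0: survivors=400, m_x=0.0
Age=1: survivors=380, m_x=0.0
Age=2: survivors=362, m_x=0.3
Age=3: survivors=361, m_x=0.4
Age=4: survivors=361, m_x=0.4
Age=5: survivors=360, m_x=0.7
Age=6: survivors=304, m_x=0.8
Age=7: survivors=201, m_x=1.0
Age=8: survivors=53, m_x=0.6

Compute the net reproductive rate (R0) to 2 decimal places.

lx = nx/n0 = nx/400: 1, 0.95, 0.905, 0.9025, 0.9025, 0.9, 0.76, 0.5025, 0.1325
lx·mx by age: 0, 0, 0.2715, 0.361, 0.361, 0.63, 0.608, 0.5025, 0.0795
R0 = Σ lx·mx = 2.8135 → 2.81

2.81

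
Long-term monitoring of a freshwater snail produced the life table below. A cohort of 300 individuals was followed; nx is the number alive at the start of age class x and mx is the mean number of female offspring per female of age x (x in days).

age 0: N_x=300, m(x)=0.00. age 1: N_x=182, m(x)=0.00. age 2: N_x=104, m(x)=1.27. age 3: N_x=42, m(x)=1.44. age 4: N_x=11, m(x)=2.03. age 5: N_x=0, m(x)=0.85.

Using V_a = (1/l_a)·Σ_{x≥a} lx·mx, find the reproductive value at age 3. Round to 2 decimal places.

1.97

lx = nx/n0 = nx/300: 1, 0.60667…, 0.34667…, 0.14, 0.03667…, 0
lx·mx for x ≥ 3: 0.2016, 0.074433…, 0 → sum = 0.276033…
V_3 = 0.276033… / l_3 = 0.276033… / 0.14 = 1.971667… → 1.97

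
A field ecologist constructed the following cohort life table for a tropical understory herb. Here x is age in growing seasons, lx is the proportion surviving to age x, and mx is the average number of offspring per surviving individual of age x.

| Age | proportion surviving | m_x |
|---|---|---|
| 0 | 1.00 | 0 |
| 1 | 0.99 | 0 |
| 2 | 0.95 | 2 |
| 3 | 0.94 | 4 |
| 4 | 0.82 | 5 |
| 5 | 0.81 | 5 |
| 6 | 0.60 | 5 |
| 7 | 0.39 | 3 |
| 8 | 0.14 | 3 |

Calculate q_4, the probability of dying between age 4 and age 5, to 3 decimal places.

0.012

q_4 = (l_4 − l_5) / l_4 = (0.82 − 0.81) / 0.82
     = 0.01 / 0.82 = 0.012195… → 0.012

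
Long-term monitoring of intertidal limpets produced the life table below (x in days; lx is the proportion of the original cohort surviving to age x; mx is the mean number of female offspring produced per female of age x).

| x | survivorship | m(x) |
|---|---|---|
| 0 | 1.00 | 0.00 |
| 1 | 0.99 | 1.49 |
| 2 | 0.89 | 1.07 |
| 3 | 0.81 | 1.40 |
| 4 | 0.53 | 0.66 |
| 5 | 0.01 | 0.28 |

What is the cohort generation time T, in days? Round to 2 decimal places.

lx·mx: 0, 1.4751, 0.9523, 1.134, 0.3498, 0.0028 → R0 = 3.914
x·lx·mx: 0, 1.4751, 1.9046, 3.402, 1.3992, 0.014 → Σ = 8.1949
T = 8.1949 / 3.914 = 2.09374… → 2.09

2.09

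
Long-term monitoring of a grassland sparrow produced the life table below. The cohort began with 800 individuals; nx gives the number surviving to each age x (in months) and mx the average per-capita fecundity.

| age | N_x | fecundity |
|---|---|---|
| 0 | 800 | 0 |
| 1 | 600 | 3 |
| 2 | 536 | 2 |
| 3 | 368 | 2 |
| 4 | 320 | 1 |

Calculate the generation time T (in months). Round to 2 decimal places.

lx = nx/n0 = nx/800: 1, 0.75, 0.67, 0.46, 0.4
lx·mx: 0, 2.25, 1.34, 0.92, 0.4 → R0 = 4.91
x·lx·mx: 0, 2.25, 2.68, 2.76, 1.6 → Σ = 9.29
T = 9.29 / 4.91 = 1.892057… → 1.89

1.89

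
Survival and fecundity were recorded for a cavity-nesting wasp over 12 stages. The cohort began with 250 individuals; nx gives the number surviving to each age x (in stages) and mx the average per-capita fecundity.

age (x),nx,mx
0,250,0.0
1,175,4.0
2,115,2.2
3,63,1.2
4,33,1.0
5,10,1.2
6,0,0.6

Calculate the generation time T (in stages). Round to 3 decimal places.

lx = nx/n0 = nx/250: 1, 0.7, 0.46, 0.252, 0.132, 0.04, 0
lx·mx: 0, 2.8, 1.012, 0.3024, 0.132, 0.048, 0 → R0 = 4.2944
x·lx·mx: 0, 2.8, 2.024, 0.9072, 0.528, 0.24, 0 → Σ = 6.4992
T = 6.4992 / 4.2944 = 1.513413… → 1.513

1.513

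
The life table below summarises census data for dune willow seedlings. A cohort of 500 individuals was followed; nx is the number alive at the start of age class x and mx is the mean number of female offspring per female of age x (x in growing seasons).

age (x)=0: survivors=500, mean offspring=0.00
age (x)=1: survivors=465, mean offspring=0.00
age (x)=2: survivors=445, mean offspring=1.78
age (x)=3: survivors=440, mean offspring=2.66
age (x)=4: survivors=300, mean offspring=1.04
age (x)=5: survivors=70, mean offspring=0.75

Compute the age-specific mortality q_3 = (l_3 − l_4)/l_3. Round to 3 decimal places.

lx = nx/n0 = nx/500: 1, 0.93, 0.89, 0.88, 0.6, 0.14
q_3 = (l_3 − l_4) / l_3 = (0.88 − 0.6) / 0.88
     = 0.28 / 0.88 = 0.318182… → 0.318

0.318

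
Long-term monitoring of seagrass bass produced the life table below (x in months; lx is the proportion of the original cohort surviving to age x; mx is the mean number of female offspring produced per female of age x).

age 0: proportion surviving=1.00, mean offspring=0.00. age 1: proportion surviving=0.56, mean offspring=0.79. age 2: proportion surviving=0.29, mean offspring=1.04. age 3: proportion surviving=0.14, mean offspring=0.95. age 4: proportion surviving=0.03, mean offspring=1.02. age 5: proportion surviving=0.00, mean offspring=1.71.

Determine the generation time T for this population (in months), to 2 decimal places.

lx·mx: 0, 0.4424, 0.3016, 0.133, 0.0306, 0 → R0 = 0.9076
x·lx·mx: 0, 0.4424, 0.6032, 0.399, 0.1224, 0 → Σ = 1.567
T = 1.567 / 0.9076 = 1.726532… → 1.73

1.73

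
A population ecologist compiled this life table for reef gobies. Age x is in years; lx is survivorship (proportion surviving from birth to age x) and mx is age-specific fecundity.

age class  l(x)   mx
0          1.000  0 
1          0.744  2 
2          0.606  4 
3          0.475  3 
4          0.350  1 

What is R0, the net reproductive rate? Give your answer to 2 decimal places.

lx·mx by age: 0, 1.488, 2.424, 1.425, 0.35
R0 = Σ lx·mx = 5.687 → 5.69

5.69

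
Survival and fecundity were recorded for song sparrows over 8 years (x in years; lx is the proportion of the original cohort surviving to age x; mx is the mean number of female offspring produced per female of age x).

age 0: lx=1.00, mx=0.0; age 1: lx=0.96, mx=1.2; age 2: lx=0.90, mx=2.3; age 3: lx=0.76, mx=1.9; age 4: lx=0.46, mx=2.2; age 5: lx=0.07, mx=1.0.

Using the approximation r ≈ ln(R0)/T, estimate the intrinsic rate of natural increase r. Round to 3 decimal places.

R0 = Σ lx·mx = 0 + 1.152 + 2.07 + 1.444 + 1.012 + 0.07 = 5.748
Σ x·lx·mx = 14.022; T = 14.022/5.748 = 2.43946…
r ≈ ln(R0)/T = ln(5.748)/2.43946… = 0.7169… → 0.717

0.717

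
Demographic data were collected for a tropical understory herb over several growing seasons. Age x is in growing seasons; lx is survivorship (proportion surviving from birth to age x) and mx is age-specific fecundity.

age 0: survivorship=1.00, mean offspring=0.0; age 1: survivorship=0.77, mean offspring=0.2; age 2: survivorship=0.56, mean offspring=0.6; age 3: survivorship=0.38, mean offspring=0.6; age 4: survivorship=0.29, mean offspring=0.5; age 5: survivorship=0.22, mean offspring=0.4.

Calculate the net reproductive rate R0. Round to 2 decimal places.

0.95

lx·mx by age: 0, 0.154, 0.336, 0.228, 0.145, 0.088
R0 = Σ lx·mx = 0.951 → 0.95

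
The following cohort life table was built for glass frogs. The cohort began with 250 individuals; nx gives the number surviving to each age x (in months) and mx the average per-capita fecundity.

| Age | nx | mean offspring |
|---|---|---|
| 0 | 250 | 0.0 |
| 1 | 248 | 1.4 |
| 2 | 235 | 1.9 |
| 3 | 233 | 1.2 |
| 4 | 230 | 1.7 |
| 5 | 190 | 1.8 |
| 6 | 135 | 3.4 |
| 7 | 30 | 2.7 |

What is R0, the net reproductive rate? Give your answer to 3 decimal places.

9.385

lx = nx/n0 = nx/250: 1, 0.992, 0.94, 0.932, 0.92, 0.76, 0.54, 0.12
lx·mx by age: 0, 1.3888, 1.786, 1.1184, 1.564, 1.368, 1.836, 0.324
R0 = Σ lx·mx = 9.3852 → 9.385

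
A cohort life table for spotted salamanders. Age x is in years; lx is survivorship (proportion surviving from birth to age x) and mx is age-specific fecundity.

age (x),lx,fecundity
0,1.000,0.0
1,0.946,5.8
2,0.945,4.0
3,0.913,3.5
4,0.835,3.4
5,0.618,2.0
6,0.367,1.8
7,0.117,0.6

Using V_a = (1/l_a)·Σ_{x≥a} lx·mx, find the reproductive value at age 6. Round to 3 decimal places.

1.991

lx·mx for x ≥ 6: 0.6606, 0.0702 → sum = 0.7308
V_6 = 0.7308 / l_6 = 0.7308 / 0.367 = 1.991281… → 1.991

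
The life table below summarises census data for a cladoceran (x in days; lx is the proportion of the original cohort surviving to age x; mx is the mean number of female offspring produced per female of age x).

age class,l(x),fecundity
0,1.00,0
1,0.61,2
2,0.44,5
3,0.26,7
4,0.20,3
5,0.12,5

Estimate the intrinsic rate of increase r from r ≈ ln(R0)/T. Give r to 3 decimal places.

R0 = Σ lx·mx = 0 + 1.22 + 2.2 + 1.82 + 0.6 + 0.6 = 6.44
Σ x·lx·mx = 16.48; T = 16.48/6.44 = 2.55901…
r ≈ ln(R0)/T = ln(6.44)/2.55901… = 0.72783… → 0.728

0.728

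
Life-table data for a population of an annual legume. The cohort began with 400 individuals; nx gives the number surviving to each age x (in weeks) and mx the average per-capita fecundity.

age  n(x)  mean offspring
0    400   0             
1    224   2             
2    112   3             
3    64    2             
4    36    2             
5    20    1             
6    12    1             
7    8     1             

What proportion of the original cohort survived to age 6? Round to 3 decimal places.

0.030

l_6 = n_6/n_0 = 12/400 = 0.03 → 0.030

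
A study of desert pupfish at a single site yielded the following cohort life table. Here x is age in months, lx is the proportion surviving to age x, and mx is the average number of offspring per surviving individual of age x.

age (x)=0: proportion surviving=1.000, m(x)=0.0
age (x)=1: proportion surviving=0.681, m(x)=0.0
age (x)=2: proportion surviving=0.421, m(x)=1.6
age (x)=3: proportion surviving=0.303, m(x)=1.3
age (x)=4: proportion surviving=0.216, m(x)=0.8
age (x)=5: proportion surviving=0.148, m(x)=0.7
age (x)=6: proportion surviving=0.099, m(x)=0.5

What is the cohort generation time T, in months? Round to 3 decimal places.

2.896

lx·mx: 0, 0, 0.6736, 0.3939, 0.1728, 0.1036, 0.0495 → R0 = 1.3934
x·lx·mx: 0, 0, 1.3472, 1.1817, 0.6912, 0.518, 0.297 → Σ = 4.0351
T = 4.0351 / 1.3934 = 2.895866… → 2.896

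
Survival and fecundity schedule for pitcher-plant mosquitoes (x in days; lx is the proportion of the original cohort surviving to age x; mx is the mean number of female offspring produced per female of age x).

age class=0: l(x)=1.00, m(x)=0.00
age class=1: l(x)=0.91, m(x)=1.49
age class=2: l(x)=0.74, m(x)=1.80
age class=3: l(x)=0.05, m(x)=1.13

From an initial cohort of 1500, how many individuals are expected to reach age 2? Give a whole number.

1110

Expected survivors = N0 · l_2 = 1500 × 0.74 = 1110 → 1110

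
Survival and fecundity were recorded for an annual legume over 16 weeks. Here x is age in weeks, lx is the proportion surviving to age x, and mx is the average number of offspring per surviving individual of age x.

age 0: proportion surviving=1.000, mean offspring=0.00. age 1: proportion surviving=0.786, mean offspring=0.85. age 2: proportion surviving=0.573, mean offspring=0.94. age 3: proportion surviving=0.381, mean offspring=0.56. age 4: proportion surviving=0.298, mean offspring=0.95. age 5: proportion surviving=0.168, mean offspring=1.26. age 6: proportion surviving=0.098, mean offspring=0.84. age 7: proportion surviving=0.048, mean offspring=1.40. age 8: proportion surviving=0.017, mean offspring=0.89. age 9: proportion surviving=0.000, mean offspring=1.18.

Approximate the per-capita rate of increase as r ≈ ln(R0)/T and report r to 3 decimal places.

R0 = Σ lx·mx = 0 + 0.6681 + 0.53862 + 0.21336 + 0.2831 + 0.21168 + 0.08232 + 0.0672 + 0.01513 + 0 = 2.07951
Σ x·lx·mx = 5.66158; T = 5.66158/2.07951 = 2.72255…
r ≈ ln(R0)/T = ln(2.07951)/2.72255… = 0.26891… → 0.269

0.269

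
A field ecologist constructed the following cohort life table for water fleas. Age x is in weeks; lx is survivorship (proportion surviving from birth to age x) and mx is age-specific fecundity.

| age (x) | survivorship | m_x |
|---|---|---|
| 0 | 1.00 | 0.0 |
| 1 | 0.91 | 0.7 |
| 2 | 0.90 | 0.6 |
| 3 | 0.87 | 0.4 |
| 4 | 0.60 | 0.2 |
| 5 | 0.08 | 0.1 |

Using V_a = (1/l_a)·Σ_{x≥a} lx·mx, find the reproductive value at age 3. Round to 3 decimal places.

0.547

lx·mx for x ≥ 3: 0.348, 0.12, 0.008 → sum = 0.476
V_3 = 0.476 / l_3 = 0.476 / 0.87 = 0.547126… → 0.547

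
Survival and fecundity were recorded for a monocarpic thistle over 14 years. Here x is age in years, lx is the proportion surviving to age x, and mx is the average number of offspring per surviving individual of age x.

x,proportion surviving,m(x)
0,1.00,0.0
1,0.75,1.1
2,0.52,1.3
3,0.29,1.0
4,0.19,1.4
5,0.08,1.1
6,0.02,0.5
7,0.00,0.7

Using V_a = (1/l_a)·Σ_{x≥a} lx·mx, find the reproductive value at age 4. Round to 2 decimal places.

lx·mx for x ≥ 4: 0.266, 0.088, 0.01, 0 → sum = 0.364
V_4 = 0.364 / l_4 = 0.364 / 0.19 = 1.915789… → 1.92

1.92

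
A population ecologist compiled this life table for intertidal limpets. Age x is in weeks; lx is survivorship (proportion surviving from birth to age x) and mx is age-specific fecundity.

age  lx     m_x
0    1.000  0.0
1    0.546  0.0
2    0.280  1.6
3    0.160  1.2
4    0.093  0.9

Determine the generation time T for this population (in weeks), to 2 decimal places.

2.50

lx·mx: 0, 0, 0.448, 0.192, 0.0837 → R0 = 0.7237
x·lx·mx: 0, 0, 0.896, 0.576, 0.3348 → Σ = 1.8068
T = 1.8068 / 0.7237 = 2.496615… → 2.50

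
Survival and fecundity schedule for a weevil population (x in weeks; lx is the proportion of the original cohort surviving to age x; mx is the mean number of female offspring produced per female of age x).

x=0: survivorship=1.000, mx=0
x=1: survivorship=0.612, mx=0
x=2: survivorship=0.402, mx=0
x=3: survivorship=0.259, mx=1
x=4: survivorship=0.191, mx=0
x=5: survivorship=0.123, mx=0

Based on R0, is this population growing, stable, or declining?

R0 = Σ lx·mx = 0 + 0 + 0 + 0.259 + 0 + 0 = 0.259
R0 < 1, so the population is declining.

declining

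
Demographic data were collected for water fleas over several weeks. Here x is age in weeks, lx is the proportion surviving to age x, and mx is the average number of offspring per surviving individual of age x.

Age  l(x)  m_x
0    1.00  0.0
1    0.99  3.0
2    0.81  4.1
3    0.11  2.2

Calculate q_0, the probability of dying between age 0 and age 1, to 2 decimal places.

0.01

q_0 = (l_0 − l_1) / l_0 = (1 − 0.99) / 1
     = 0.01 / 1 = 0.01 → 0.01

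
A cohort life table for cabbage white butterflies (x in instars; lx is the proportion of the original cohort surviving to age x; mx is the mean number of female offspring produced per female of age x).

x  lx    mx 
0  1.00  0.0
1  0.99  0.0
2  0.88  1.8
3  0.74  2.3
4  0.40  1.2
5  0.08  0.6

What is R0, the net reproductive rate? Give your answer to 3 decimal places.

lx·mx by age: 0, 0, 1.584, 1.702, 0.48, 0.048
R0 = Σ lx·mx = 3.814 → 3.814

3.814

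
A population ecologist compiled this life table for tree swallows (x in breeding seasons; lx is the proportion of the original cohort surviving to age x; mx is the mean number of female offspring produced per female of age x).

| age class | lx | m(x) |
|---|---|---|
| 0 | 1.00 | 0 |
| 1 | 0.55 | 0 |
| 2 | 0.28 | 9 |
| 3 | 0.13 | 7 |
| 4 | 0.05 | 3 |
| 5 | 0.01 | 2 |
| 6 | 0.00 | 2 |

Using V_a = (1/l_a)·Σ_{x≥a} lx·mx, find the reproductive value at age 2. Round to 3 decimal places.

lx·mx for x ≥ 2: 2.52, 0.91, 0.15, 0.02, 0 → sum = 3.6
V_2 = 3.6 / l_2 = 3.6 / 0.28 = 12.857143… → 12.857

12.857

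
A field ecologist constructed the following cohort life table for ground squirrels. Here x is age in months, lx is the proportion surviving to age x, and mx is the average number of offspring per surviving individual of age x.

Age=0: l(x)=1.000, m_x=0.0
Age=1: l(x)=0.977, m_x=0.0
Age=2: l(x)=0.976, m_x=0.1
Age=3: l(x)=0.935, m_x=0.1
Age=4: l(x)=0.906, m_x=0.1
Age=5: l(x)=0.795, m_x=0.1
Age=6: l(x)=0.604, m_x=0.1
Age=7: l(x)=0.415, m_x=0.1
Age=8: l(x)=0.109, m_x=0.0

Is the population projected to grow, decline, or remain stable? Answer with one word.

R0 = Σ lx·mx = 0 + 0 + 0.0976 + 0.0935 + 0.0906 + 0.0795 + 0.0604 + 0.0415 + 0 = 0.4631
R0 < 1, so the population is declining.

declining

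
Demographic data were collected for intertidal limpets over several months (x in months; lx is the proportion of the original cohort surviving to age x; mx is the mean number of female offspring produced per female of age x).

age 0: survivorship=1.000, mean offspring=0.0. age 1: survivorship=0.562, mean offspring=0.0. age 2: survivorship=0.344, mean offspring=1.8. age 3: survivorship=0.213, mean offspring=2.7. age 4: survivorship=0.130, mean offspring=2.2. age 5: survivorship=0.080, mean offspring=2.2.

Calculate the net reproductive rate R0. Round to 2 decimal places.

1.66

lx·mx by age: 0, 0, 0.6192, 0.5751, 0.286, 0.176
R0 = Σ lx·mx = 1.6563 → 1.66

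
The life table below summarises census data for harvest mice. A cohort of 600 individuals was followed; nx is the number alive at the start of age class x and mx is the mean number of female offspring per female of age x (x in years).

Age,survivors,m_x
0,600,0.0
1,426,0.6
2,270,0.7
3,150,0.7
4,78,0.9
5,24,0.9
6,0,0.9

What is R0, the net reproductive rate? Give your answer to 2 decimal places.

lx = nx/n0 = nx/600: 1, 0.71, 0.45, 0.25, 0.13, 0.04, 0
lx·mx by age: 0, 0.426, 0.315, 0.175, 0.117, 0.036, 0
R0 = Σ lx·mx = 1.069 → 1.07

1.07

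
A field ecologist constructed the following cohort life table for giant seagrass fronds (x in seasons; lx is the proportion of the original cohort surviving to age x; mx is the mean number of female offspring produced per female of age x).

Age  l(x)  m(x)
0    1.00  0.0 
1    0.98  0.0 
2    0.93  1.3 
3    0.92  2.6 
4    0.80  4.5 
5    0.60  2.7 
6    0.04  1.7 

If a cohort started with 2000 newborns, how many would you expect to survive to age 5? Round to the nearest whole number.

1200

Expected survivors = N0 · l_5 = 2000 × 0.60 = 1200 → 1200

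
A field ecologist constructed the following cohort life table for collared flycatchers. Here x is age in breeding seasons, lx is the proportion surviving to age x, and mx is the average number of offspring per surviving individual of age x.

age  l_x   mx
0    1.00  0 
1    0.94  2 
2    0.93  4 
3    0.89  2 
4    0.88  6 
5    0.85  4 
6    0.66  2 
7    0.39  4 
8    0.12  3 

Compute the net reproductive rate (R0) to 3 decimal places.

lx·mx by age: 0, 1.88, 3.72, 1.78, 5.28, 3.4, 1.32, 1.56, 0.36
R0 = Σ lx·mx = 19.3 → 19.300

19.300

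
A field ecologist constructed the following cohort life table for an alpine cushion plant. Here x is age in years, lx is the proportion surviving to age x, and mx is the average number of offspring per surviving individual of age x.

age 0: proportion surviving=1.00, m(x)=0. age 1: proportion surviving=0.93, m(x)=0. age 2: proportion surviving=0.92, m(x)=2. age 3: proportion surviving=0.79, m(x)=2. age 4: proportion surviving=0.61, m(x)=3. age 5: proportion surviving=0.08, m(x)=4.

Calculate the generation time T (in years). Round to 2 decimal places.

3.11

lx·mx: 0, 0, 1.84, 1.58, 1.83, 0.32 → R0 = 5.57
x·lx·mx: 0, 0, 3.68, 4.74, 7.32, 1.6 → Σ = 17.34
T = 17.34 / 5.57 = 3.113106… → 3.11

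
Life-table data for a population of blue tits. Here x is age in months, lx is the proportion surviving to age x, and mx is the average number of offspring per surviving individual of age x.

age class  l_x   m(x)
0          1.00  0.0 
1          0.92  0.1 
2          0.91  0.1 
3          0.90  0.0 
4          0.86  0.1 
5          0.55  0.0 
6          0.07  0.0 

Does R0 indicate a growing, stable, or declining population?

declining

R0 = Σ lx·mx = 0 + 0.092 + 0.091 + 0 + 0.086 + 0 + 0 = 0.269
R0 < 1, so the population is declining.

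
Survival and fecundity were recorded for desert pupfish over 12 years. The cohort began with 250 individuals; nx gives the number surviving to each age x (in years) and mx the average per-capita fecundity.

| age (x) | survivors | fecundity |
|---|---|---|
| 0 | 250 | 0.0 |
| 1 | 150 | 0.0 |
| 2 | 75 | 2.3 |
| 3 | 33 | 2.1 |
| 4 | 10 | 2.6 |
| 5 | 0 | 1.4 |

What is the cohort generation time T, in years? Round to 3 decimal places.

2.453

lx = nx/n0 = nx/250: 1, 0.6, 0.3, 0.132, 0.04, 0
lx·mx: 0, 0, 0.69, 0.2772, 0.104, 0 → R0 = 1.0712
x·lx·mx: 0, 0, 1.38, 0.8316, 0.416, 0 → Σ = 2.6276
T = 2.6276 / 1.0712 = 2.45295… → 2.453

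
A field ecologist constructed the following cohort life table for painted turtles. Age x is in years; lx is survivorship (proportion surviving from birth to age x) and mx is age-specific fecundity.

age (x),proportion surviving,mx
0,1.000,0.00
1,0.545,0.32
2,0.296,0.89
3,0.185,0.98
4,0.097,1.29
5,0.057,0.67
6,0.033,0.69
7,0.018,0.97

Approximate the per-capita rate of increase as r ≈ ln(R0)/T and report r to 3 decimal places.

R0 = Σ lx·mx = 0 + 0.1744 + 0.26344 + 0.1813 + 0.12513 + 0.03819 + 0.02277 + 0.01746 = 0.82269
Σ x·lx·mx = 2.19549; T = 2.19549/0.82269 = 2.66867…
r ≈ ln(R0)/T = ln(0.82269)/2.66867… = -0.07314… → -0.073

-0.073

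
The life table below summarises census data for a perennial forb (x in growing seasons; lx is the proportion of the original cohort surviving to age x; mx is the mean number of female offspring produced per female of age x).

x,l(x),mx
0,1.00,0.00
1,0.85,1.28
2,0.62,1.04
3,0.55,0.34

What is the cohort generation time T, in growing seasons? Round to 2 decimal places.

1.53

lx·mx: 0, 1.088, 0.6448, 0.187 → R0 = 1.9198
x·lx·mx: 0, 1.088, 1.2896, 0.561 → Σ = 2.9386
T = 2.9386 / 1.9198 = 1.53068… → 1.53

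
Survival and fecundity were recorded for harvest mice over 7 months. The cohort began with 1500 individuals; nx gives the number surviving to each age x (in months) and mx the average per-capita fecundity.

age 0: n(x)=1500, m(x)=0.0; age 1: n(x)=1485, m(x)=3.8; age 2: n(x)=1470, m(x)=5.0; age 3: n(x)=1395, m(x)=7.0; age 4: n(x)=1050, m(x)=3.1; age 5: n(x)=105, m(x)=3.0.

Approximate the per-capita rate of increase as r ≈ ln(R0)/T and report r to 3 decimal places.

1.174

lx = nx/n0 = nx/1500: 1, 0.99, 0.98, 0.93, 0.7, 0.07
R0 = Σ lx·mx = 0 + 3.762 + 4.9 + 6.51 + 2.17 + 0.21 = 17.552
Σ x·lx·mx = 42.822; T = 42.822/17.552 = 2.43972…
r ≈ ln(R0)/T = ln(17.552)/2.43972… = 1.17438… → 1.174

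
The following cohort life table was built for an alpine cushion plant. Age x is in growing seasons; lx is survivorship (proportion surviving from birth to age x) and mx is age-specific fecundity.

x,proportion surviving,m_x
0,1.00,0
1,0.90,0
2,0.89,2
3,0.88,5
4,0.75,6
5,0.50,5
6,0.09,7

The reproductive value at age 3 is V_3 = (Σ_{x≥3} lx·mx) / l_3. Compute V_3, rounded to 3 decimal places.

13.670

lx·mx for x ≥ 3: 4.4, 4.5, 2.5, 0.63 → sum = 12.03
V_3 = 12.03 / l_3 = 12.03 / 0.88 = 13.670455… → 13.670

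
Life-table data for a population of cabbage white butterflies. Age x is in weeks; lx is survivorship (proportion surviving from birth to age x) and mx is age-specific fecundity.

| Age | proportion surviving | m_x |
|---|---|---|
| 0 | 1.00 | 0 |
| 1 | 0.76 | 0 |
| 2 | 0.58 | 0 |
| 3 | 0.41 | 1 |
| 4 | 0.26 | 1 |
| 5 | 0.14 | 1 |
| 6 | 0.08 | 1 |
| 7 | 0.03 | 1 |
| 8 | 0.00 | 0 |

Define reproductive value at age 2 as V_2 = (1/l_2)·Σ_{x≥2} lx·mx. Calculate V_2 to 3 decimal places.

1.586

lx·mx for x ≥ 2: 0, 0.41, 0.26, 0.14, 0.08, 0.03, 0 → sum = 0.92
V_2 = 0.92 / l_2 = 0.92 / 0.58 = 1.586207… → 1.586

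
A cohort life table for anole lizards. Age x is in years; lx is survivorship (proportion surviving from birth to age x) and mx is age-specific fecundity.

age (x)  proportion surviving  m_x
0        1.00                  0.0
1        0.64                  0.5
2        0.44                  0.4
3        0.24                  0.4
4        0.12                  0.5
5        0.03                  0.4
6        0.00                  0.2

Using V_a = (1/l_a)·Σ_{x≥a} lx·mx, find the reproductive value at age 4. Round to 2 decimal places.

0.60

lx·mx for x ≥ 4: 0.06, 0.012, 0 → sum = 0.072
V_4 = 0.072 / l_4 = 0.072 / 0.12 = 0.6 → 0.60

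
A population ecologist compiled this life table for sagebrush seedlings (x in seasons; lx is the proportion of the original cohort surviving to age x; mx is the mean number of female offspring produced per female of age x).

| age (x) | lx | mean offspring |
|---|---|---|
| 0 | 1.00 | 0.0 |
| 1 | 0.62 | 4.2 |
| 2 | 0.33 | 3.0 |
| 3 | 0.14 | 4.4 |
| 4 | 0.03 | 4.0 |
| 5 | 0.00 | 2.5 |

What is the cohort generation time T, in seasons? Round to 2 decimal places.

lx·mx: 0, 2.604, 0.99, 0.616, 0.12, 0 → R0 = 4.33
x·lx·mx: 0, 2.604, 1.98, 1.848, 0.48, 0 → Σ = 6.912
T = 6.912 / 4.33 = 1.596305… → 1.60

1.60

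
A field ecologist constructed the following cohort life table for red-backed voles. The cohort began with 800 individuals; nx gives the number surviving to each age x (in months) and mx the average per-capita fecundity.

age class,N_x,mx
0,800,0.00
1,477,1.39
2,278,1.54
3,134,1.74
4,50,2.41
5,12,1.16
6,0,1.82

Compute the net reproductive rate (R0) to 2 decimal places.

1.82

lx = nx/n0 = nx/800: 1, 0.59625, 0.3475, 0.1675, 0.0625, 0.015, 0
lx·mx by age: 0, 0.828788…, 0.53515, 0.29145, 0.150625, 0.0174, 0
R0 = Σ lx·mx = 1.823413… → 1.82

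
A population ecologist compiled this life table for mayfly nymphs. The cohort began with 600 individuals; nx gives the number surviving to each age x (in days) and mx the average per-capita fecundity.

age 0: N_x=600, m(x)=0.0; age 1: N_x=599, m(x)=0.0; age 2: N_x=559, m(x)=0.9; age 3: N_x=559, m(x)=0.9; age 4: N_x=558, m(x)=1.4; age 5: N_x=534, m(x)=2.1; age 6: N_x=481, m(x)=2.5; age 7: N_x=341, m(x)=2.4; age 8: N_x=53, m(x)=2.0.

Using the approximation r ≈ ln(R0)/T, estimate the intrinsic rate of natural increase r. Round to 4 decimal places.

0.4278

lx = nx/n0 = nx/600: 1, 0.99833…, 0.93167…, 0.93167…, 0.93, 0.89, 0.80167…, 0.56833…, 0.08833…
R0 = Σ lx·mx = 0 + 0 + 0.8385… + 0.8385… + 1.302 + 1.869 + 2.00417… + 1.364… + 0.17667… = 8.392833…
Σ x·lx·mx = 41.731833…; T = 41.731833…/8.392833… = 4.97232…
r ≈ ln(R0)/T = ln(8.392833…)/4.97232… = 0.427844… → 0.4278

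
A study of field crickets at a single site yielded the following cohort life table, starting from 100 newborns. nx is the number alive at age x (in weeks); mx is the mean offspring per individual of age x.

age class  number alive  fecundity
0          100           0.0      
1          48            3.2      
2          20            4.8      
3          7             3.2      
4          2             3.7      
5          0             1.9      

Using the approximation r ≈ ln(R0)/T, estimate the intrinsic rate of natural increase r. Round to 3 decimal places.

0.649

lx = nx/n0 = nx/100: 1, 0.48, 0.2, 0.07, 0.02, 0
R0 = Σ lx·mx = 0 + 1.536 + 0.96 + 0.224 + 0.074 + 0 = 2.794
Σ x·lx·mx = 4.424; T = 4.424/2.794 = 1.58339…
r ≈ ln(R0)/T = ln(2.794)/1.58339… = 0.64891… → 0.649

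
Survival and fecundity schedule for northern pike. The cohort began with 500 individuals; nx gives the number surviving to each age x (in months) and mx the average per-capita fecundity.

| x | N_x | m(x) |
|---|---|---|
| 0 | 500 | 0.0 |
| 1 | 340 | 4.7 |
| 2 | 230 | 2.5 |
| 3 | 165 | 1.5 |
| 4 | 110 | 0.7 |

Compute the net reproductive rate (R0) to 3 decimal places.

lx = nx/n0 = nx/500: 1, 0.68, 0.46, 0.33, 0.22
lx·mx by age: 0, 3.196, 1.15, 0.495, 0.154
R0 = Σ lx·mx = 4.995 → 4.995

4.995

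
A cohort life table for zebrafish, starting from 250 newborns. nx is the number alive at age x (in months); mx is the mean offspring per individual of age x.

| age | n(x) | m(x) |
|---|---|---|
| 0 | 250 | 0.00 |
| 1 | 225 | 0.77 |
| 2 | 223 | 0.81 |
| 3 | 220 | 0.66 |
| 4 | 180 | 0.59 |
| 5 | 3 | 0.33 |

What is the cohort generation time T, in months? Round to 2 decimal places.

2.31

lx = nx/n0 = nx/250: 1, 0.9, 0.892, 0.88, 0.72, 0.012
lx·mx: 0, 0.693, 0.72252, 0.5808, 0.4248, 0.00396 → R0 = 2.42508
x·lx·mx: 0, 0.693, 1.44504, 1.7424, 1.6992, 0.0198 → Σ = 5.59944
T = 5.59944 / 2.42508 = 2.308971… → 2.31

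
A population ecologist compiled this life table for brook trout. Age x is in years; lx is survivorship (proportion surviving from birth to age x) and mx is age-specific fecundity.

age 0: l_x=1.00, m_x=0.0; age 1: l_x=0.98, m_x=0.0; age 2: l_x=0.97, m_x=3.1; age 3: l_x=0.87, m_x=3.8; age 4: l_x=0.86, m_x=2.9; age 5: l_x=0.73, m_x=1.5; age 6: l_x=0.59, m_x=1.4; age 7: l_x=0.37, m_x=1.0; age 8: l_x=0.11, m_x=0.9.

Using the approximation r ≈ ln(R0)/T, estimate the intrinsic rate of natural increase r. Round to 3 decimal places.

R0 = Σ lx·mx = 0 + 0 + 3.007 + 3.306 + 2.494 + 1.095 + 0.826 + 0.37 + 0.099 = 11.197
Σ x·lx·mx = 39.721; T = 39.721/11.197 = 3.54747…
r ≈ ln(R0)/T = ln(11.197)/3.54747… = 0.68095… → 0.681

0.681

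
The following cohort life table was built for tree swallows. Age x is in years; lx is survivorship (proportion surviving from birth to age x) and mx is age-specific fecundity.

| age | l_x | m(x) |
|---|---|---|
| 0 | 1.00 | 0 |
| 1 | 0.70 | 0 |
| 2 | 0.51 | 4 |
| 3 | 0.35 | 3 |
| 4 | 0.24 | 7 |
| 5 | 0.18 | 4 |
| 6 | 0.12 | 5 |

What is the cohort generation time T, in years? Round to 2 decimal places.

lx·mx: 0, 0, 2.04, 1.05, 1.68, 0.72, 0.6 → R0 = 6.09
x·lx·mx: 0, 0, 4.08, 3.15, 6.72, 3.6, 3.6 → Σ = 21.15
T = 21.15 / 6.09 = 3.472906… → 3.47

3.47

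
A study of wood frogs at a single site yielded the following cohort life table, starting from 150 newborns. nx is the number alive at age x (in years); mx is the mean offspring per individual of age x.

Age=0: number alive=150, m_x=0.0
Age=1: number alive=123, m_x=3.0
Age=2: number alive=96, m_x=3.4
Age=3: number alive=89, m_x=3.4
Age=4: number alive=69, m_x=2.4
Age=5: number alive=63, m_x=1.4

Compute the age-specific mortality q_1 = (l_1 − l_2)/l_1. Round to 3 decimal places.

0.220

lx = nx/n0 = nx/150: 1, 0.82, 0.64, 0.59333…, 0.46, 0.42
q_1 = (l_1 − l_2) / l_1 = (0.82 − 0.64) / 0.82
     = 0.18 / 0.82 = 0.219512… → 0.220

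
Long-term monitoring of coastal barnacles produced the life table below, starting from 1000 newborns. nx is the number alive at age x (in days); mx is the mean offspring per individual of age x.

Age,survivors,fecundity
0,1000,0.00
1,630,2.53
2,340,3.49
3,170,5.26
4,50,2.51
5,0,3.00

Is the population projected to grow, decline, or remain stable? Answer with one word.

growing

lx = nx/n0 = nx/1000: 1, 0.63, 0.34, 0.17, 0.05, 0
R0 = Σ lx·mx = 0 + 1.5939 + 1.1866 + 0.8942 + 0.1255 + 0 = 3.8002
R0 > 1, so the population is growing.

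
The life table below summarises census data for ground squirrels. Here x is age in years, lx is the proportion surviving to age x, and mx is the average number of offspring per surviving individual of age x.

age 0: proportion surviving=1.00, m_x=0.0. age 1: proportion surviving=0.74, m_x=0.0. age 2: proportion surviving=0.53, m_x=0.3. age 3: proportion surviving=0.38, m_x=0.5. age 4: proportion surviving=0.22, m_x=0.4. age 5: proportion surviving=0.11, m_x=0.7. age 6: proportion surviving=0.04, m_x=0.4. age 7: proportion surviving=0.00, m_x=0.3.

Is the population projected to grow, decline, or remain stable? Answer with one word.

R0 = Σ lx·mx = 0 + 0 + 0.159 + 0.19 + 0.088 + 0.077 + 0.016 + 0 = 0.53
R0 < 1, so the population is declining.

declining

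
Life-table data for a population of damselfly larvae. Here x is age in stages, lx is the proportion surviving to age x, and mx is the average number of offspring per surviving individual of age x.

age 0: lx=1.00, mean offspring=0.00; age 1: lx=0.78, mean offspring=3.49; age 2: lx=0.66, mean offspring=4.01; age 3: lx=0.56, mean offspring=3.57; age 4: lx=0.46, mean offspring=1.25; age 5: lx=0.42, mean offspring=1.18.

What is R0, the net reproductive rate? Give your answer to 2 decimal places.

lx·mx by age: 0, 2.7222, 2.6466, 1.9992, 0.575, 0.4956
R0 = Σ lx·mx = 8.4386 → 8.44

8.44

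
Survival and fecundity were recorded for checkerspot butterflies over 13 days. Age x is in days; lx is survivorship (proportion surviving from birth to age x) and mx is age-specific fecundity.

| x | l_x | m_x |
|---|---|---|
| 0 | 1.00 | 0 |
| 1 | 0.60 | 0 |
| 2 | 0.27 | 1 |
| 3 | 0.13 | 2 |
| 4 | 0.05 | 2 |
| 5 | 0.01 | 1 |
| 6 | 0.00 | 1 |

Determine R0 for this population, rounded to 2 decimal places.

0.64

lx·mx by age: 0, 0, 0.27, 0.26, 0.1, 0.01, 0
R0 = Σ lx·mx = 0.64 → 0.64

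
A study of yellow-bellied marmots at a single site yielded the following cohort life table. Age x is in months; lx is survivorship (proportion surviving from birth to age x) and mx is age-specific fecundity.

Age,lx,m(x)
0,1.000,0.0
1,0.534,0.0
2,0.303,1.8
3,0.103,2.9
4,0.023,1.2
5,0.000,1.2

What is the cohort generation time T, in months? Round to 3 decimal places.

lx·mx: 0, 0, 0.5454, 0.2987, 0.0276, 0 → R0 = 0.8717
x·lx·mx: 0, 0, 1.0908, 0.8961, 0.1104, 0 → Σ = 2.0973
T = 2.0973 / 0.8717 = 2.405988… → 2.406

2.406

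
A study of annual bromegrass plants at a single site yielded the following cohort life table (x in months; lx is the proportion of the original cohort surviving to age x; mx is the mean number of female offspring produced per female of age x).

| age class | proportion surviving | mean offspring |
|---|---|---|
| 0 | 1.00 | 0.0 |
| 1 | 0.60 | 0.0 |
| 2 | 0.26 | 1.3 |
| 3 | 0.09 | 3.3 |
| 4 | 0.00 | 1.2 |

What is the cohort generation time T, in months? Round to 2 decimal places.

lx·mx: 0, 0, 0.338, 0.297, 0 → R0 = 0.635
x·lx·mx: 0, 0, 0.676, 0.891, 0 → Σ = 1.567
T = 1.567 / 0.635 = 2.467717… → 2.47

2.47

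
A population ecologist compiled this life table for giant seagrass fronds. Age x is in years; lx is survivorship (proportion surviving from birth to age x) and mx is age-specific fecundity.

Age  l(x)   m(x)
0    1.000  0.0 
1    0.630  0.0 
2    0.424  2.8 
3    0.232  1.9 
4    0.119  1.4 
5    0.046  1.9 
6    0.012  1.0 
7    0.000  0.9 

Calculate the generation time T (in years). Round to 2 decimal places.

lx·mx: 0, 0, 1.1872, 0.4408, 0.1666, 0.0874, 0.012, 0 → R0 = 1.894
x·lx·mx: 0, 0, 2.3744, 1.3224, 0.6664, 0.437, 0.072, 0 → Σ = 4.8722
T = 4.8722 / 1.894 = 2.572439… → 2.57

2.57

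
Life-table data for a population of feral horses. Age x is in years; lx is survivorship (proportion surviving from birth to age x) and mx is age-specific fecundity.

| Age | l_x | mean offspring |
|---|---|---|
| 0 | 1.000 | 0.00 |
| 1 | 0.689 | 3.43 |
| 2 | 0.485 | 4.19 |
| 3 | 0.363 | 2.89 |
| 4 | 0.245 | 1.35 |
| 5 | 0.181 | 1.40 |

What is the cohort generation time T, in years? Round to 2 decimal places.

lx·mx: 0, 2.36327, 2.03215, 1.04907, 0.33075, 0.2534 → R0 = 6.02864
x·lx·mx: 0, 2.36327, 4.0643, 3.14721, 1.323, 1.267 → Σ = 12.16478
T = 12.16478 / 6.02864 = 2.017832… → 2.02

2.02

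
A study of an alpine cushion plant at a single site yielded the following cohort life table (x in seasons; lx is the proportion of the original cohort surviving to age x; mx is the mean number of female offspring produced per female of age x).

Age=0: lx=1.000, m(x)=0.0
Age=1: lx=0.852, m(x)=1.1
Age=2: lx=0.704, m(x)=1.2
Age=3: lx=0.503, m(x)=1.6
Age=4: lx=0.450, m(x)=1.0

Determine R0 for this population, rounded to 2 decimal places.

lx·mx by age: 0, 0.9372, 0.8448, 0.8048, 0.45
R0 = Σ lx·mx = 3.0368 → 3.04

3.04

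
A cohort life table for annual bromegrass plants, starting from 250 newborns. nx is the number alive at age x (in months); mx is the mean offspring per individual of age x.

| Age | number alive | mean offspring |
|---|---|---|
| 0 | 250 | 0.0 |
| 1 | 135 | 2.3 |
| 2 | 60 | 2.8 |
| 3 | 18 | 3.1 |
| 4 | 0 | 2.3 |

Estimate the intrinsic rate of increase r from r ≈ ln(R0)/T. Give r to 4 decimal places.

lx = nx/n0 = nx/250: 1, 0.54, 0.24, 0.072, 0
R0 = Σ lx·mx = 0 + 1.242 + 0.672 + 0.2232 + 0 = 2.1372
Σ x·lx·mx = 3.2556; T = 3.2556/2.1372 = 1.5233…
r ≈ ln(R0)/T = ln(2.1372)/1.5233… = 0.498586… → 0.4986

0.4986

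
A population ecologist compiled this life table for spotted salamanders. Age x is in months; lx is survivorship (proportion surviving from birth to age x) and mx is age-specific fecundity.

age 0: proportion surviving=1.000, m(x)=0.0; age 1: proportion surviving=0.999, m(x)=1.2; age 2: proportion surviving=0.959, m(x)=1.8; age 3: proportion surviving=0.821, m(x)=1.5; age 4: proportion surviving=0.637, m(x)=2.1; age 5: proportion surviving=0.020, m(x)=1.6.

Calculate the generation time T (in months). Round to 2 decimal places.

2.51

lx·mx: 0, 1.1988, 1.7262, 1.2315, 1.3377, 0.032 → R0 = 5.5262
x·lx·mx: 0, 1.1988, 3.4524, 3.6945, 5.3508, 0.16 → Σ = 13.8565
T = 13.8565 / 5.5262 = 2.507419… → 2.51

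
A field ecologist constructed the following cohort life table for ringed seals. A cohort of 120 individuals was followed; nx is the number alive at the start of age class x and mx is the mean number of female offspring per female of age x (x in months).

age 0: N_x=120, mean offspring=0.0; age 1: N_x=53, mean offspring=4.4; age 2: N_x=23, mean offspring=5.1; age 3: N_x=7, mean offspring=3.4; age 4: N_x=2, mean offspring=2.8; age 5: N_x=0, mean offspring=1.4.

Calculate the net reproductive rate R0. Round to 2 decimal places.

lx = nx/n0 = nx/120: 1, 0.44167…, 0.19167…, 0.05833…, 0.01667…, 0
lx·mx by age: 0, 1.943333…, 0.9775…, 0.198333…, 0.046667…, 0
R0 = Σ lx·mx = 3.165833… → 3.17

3.17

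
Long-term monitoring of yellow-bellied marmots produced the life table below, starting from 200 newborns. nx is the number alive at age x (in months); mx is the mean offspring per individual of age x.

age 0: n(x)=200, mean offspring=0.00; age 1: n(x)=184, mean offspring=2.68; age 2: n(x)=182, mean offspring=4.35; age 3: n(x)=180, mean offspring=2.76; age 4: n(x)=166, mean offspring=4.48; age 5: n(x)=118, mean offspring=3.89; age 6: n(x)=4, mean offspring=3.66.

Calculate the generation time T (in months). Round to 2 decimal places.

2.98

lx = nx/n0 = nx/200: 1, 0.92, 0.91, 0.9, 0.83, 0.59, 0.02
lx·mx: 0, 2.4656, 3.9585, 2.484, 3.7184, 2.2951, 0.0732 → R0 = 14.9948
x·lx·mx: 0, 2.4656, 7.917, 7.452, 14.8736, 11.4755, 0.4392 → Σ = 44.6229
T = 44.6229 / 14.9948 = 2.975892… → 2.98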